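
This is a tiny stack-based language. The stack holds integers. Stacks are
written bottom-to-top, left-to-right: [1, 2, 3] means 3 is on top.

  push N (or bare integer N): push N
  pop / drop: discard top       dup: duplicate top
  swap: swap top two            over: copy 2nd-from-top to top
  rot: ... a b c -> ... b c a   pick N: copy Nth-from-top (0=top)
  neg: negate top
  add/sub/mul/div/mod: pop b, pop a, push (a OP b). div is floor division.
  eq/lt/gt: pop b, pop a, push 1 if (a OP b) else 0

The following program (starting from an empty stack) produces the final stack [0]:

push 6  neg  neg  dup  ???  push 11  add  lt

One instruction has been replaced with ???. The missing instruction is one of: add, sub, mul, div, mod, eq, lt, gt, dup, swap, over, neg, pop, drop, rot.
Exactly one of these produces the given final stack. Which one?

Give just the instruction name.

Stack before ???: [6, 6]
Stack after ???:  [6, -6]
The instruction that transforms [6, 6] -> [6, -6] is: neg

Answer: neg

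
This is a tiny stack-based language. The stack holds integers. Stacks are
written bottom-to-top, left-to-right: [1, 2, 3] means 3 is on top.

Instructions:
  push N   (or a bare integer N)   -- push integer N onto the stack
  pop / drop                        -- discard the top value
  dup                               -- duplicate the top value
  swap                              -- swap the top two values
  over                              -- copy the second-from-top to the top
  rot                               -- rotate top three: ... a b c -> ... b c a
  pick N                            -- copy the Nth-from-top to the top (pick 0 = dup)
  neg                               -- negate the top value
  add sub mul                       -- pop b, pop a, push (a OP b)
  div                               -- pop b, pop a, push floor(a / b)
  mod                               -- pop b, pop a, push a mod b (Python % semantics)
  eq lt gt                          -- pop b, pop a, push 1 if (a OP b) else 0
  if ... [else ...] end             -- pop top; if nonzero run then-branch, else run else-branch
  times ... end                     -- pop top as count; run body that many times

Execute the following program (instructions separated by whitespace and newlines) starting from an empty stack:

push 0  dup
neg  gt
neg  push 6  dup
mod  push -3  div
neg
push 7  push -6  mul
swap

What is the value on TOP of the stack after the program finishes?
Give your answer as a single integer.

Answer: 0

Derivation:
After 'push 0': [0]
After 'dup': [0, 0]
After 'neg': [0, 0]
After 'gt': [0]
After 'neg': [0]
After 'push 6': [0, 6]
After 'dup': [0, 6, 6]
After 'mod': [0, 0]
After 'push -3': [0, 0, -3]
After 'div': [0, 0]
After 'neg': [0, 0]
After 'push 7': [0, 0, 7]
After 'push -6': [0, 0, 7, -6]
After 'mul': [0, 0, -42]
After 'swap': [0, -42, 0]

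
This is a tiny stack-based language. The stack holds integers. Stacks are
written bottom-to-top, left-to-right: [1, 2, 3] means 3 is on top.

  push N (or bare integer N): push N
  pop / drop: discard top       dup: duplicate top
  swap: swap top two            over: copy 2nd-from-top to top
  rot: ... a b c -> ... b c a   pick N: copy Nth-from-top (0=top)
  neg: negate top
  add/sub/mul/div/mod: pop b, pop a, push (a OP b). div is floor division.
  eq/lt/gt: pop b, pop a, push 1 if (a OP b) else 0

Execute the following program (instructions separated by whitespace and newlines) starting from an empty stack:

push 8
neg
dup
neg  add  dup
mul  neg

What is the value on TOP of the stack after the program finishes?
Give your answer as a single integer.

After 'push 8': [8]
After 'neg': [-8]
After 'dup': [-8, -8]
After 'neg': [-8, 8]
After 'add': [0]
After 'dup': [0, 0]
After 'mul': [0]
After 'neg': [0]

Answer: 0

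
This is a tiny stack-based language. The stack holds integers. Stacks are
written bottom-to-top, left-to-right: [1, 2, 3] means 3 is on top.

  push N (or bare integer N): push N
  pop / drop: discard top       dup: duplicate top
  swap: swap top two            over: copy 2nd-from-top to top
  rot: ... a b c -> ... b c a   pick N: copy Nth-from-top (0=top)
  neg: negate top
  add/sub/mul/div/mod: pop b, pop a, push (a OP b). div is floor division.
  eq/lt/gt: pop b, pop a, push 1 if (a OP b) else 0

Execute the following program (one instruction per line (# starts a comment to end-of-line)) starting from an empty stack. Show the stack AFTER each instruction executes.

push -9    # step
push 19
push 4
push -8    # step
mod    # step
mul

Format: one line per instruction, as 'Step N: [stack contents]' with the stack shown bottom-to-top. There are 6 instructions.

Step 1: [-9]
Step 2: [-9, 19]
Step 3: [-9, 19, 4]
Step 4: [-9, 19, 4, -8]
Step 5: [-9, 19, -4]
Step 6: [-9, -76]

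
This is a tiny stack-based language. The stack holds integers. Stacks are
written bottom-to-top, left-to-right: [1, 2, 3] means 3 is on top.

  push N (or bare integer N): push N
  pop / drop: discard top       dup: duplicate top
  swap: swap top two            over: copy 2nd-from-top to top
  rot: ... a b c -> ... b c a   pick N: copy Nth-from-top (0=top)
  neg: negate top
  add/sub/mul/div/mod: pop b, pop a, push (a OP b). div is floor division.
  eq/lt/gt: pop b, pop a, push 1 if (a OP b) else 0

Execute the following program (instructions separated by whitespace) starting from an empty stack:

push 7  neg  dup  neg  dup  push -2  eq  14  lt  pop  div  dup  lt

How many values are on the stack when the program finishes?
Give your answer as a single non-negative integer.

After 'push 7': stack = [7] (depth 1)
After 'neg': stack = [-7] (depth 1)
After 'dup': stack = [-7, -7] (depth 2)
After 'neg': stack = [-7, 7] (depth 2)
After 'dup': stack = [-7, 7, 7] (depth 3)
After 'push -2': stack = [-7, 7, 7, -2] (depth 4)
After 'eq': stack = [-7, 7, 0] (depth 3)
After 'push 14': stack = [-7, 7, 0, 14] (depth 4)
After 'lt': stack = [-7, 7, 1] (depth 3)
After 'pop': stack = [-7, 7] (depth 2)
After 'div': stack = [-1] (depth 1)
After 'dup': stack = [-1, -1] (depth 2)
After 'lt': stack = [0] (depth 1)

Answer: 1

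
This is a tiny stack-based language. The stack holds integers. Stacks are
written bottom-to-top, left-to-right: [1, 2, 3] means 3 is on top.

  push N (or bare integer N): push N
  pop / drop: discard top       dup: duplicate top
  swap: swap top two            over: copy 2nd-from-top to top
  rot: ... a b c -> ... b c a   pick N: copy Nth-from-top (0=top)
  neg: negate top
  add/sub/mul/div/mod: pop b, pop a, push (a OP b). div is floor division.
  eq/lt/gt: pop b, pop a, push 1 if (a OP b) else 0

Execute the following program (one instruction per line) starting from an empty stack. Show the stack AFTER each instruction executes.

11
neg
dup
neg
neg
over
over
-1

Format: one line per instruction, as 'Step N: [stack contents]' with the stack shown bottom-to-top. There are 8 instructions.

Step 1: [11]
Step 2: [-11]
Step 3: [-11, -11]
Step 4: [-11, 11]
Step 5: [-11, -11]
Step 6: [-11, -11, -11]
Step 7: [-11, -11, -11, -11]
Step 8: [-11, -11, -11, -11, -1]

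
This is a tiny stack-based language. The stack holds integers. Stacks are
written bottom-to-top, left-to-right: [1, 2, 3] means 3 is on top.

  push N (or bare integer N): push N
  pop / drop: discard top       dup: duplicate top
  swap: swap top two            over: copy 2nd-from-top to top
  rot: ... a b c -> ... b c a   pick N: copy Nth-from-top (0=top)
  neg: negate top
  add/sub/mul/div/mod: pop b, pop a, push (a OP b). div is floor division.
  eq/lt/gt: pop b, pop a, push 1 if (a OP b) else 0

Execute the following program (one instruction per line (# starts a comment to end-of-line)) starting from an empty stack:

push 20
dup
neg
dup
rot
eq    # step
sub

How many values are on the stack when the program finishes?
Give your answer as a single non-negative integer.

Answer: 1

Derivation:
After 'push 20': stack = [20] (depth 1)
After 'dup': stack = [20, 20] (depth 2)
After 'neg': stack = [20, -20] (depth 2)
After 'dup': stack = [20, -20, -20] (depth 3)
After 'rot': stack = [-20, -20, 20] (depth 3)
After 'eq': stack = [-20, 0] (depth 2)
After 'sub': stack = [-20] (depth 1)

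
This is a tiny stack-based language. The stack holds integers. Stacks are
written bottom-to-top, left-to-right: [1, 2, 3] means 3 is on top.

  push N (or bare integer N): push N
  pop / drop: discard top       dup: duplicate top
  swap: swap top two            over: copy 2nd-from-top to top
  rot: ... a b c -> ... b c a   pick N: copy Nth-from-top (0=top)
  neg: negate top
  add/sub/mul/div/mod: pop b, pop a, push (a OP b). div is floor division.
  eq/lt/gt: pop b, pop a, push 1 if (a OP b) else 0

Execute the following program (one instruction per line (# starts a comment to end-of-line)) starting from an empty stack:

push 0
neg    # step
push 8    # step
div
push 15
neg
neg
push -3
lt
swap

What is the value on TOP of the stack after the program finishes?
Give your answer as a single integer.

After 'push 0': [0]
After 'neg': [0]
After 'push 8': [0, 8]
After 'div': [0]
After 'push 15': [0, 15]
After 'neg': [0, -15]
After 'neg': [0, 15]
After 'push -3': [0, 15, -3]
After 'lt': [0, 0]
After 'swap': [0, 0]

Answer: 0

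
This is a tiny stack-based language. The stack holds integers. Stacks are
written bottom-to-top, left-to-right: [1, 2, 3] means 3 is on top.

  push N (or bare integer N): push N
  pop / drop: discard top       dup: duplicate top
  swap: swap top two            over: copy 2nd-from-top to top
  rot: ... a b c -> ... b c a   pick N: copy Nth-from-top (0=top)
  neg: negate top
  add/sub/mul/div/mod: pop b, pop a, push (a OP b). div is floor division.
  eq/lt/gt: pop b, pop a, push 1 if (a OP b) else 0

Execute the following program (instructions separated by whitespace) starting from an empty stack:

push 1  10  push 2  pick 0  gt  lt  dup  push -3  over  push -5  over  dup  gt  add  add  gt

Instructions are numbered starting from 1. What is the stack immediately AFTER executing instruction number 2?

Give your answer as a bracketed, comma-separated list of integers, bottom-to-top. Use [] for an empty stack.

Step 1 ('push 1'): [1]
Step 2 ('10'): [1, 10]

Answer: [1, 10]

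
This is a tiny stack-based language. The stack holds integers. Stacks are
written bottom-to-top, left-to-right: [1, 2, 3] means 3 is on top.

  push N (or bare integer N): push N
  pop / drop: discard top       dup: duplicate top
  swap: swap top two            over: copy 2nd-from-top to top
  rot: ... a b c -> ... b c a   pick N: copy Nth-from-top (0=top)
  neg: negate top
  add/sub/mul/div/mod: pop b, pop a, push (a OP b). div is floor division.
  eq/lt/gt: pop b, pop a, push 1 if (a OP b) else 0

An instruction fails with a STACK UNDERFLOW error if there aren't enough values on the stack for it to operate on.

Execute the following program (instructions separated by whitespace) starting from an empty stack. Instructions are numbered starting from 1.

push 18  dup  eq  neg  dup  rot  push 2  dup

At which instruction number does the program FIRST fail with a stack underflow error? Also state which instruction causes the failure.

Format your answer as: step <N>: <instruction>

Answer: step 6: rot

Derivation:
Step 1 ('push 18'): stack = [18], depth = 1
Step 2 ('dup'): stack = [18, 18], depth = 2
Step 3 ('eq'): stack = [1], depth = 1
Step 4 ('neg'): stack = [-1], depth = 1
Step 5 ('dup'): stack = [-1, -1], depth = 2
Step 6 ('rot'): needs 3 value(s) but depth is 2 — STACK UNDERFLOW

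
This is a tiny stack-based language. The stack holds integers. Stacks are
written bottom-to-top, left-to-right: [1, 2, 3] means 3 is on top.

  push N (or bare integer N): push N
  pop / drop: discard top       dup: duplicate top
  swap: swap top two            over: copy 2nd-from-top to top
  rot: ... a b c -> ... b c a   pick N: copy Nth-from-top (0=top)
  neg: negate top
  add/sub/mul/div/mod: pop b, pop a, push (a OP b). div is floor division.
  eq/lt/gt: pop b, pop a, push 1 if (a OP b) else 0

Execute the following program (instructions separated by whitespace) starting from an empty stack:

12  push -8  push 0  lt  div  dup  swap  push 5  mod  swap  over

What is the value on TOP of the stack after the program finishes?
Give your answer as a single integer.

After 'push 12': [12]
After 'push -8': [12, -8]
After 'push 0': [12, -8, 0]
After 'lt': [12, 1]
After 'div': [12]
After 'dup': [12, 12]
After 'swap': [12, 12]
After 'push 5': [12, 12, 5]
After 'mod': [12, 2]
After 'swap': [2, 12]
After 'over': [2, 12, 2]

Answer: 2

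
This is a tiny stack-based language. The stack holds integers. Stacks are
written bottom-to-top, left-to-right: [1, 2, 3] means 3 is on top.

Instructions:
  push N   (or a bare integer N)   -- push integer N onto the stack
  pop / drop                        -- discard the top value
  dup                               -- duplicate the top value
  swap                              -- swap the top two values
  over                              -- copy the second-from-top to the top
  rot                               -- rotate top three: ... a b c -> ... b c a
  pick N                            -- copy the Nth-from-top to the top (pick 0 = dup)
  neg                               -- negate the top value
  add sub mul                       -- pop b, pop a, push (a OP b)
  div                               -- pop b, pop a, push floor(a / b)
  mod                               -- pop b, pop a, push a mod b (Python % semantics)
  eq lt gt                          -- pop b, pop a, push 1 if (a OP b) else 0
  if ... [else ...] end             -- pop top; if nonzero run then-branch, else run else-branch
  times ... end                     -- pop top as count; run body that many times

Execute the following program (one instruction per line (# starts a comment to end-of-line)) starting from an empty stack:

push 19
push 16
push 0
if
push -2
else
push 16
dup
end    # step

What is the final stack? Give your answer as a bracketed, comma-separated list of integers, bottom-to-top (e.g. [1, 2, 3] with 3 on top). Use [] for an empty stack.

Answer: [19, 16, 16, 16]

Derivation:
After 'push 19': [19]
After 'push 16': [19, 16]
After 'push 0': [19, 16, 0]
After 'if': [19, 16]
After 'push 16': [19, 16, 16]
After 'dup': [19, 16, 16, 16]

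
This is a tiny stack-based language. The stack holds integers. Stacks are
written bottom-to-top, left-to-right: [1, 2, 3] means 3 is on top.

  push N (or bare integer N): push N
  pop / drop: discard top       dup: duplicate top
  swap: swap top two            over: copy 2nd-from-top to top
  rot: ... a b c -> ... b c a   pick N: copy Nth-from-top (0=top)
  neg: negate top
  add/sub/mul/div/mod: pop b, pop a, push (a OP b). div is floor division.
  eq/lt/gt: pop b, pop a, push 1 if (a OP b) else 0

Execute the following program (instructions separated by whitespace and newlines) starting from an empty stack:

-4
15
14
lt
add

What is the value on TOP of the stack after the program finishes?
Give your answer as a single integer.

After 'push -4': [-4]
After 'push 15': [-4, 15]
After 'push 14': [-4, 15, 14]
After 'lt': [-4, 0]
After 'add': [-4]

Answer: -4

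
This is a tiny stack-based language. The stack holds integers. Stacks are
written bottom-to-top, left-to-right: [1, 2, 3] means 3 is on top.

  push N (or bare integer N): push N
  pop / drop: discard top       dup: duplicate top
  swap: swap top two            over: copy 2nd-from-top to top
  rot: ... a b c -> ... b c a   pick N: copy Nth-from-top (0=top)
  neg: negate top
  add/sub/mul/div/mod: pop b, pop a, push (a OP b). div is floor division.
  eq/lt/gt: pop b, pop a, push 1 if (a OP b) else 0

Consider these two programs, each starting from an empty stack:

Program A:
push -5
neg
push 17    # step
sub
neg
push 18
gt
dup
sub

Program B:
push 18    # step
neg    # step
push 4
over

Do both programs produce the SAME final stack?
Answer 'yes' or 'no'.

Program A trace:
  After 'push -5': [-5]
  After 'neg': [5]
  After 'push 17': [5, 17]
  After 'sub': [-12]
  After 'neg': [12]
  After 'push 18': [12, 18]
  After 'gt': [0]
  After 'dup': [0, 0]
  After 'sub': [0]
Program A final stack: [0]

Program B trace:
  After 'push 18': [18]
  After 'neg': [-18]
  After 'push 4': [-18, 4]
  After 'over': [-18, 4, -18]
Program B final stack: [-18, 4, -18]
Same: no

Answer: no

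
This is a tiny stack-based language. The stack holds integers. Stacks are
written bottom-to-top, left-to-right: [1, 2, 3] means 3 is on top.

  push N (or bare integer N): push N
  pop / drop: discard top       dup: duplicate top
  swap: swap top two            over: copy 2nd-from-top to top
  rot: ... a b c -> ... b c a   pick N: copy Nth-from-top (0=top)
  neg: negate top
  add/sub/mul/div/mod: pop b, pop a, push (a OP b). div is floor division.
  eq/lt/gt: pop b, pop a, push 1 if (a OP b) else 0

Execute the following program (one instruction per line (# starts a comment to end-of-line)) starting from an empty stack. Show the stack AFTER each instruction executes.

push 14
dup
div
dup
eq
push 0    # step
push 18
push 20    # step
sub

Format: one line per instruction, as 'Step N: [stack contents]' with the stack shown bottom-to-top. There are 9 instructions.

Step 1: [14]
Step 2: [14, 14]
Step 3: [1]
Step 4: [1, 1]
Step 5: [1]
Step 6: [1, 0]
Step 7: [1, 0, 18]
Step 8: [1, 0, 18, 20]
Step 9: [1, 0, -2]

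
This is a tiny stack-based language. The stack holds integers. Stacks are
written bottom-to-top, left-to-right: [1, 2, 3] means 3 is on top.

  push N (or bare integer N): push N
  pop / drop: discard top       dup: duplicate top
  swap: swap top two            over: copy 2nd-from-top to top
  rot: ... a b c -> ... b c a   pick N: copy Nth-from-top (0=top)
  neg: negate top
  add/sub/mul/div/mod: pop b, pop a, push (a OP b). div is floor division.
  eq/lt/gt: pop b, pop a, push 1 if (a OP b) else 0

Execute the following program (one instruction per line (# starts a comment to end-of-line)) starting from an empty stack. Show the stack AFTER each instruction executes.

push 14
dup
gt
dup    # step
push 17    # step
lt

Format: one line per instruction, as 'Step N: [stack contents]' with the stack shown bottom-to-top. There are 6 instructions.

Step 1: [14]
Step 2: [14, 14]
Step 3: [0]
Step 4: [0, 0]
Step 5: [0, 0, 17]
Step 6: [0, 1]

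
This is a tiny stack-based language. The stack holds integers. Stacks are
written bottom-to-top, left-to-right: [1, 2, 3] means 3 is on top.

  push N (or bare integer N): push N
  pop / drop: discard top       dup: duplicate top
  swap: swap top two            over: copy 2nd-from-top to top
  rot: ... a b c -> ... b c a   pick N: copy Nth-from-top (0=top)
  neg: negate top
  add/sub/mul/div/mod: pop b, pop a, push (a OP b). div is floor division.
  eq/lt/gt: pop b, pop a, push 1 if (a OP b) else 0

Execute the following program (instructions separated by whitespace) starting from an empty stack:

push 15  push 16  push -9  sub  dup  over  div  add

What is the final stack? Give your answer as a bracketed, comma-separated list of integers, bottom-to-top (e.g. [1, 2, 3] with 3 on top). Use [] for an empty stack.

Answer: [15, 26]

Derivation:
After 'push 15': [15]
After 'push 16': [15, 16]
After 'push -9': [15, 16, -9]
After 'sub': [15, 25]
After 'dup': [15, 25, 25]
After 'over': [15, 25, 25, 25]
After 'div': [15, 25, 1]
After 'add': [15, 26]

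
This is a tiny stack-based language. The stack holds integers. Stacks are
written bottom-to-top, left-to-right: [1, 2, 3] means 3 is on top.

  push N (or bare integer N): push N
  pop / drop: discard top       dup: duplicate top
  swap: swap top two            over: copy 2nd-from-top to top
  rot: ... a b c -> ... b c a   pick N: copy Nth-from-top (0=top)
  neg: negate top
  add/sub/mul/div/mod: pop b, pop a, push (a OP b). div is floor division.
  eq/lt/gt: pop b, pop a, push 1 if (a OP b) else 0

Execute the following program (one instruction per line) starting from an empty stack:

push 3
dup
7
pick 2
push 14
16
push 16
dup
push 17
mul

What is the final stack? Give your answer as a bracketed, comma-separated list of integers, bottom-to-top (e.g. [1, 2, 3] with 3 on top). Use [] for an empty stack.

Answer: [3, 3, 7, 3, 14, 16, 16, 272]

Derivation:
After 'push 3': [3]
After 'dup': [3, 3]
After 'push 7': [3, 3, 7]
After 'pick 2': [3, 3, 7, 3]
After 'push 14': [3, 3, 7, 3, 14]
After 'push 16': [3, 3, 7, 3, 14, 16]
After 'push 16': [3, 3, 7, 3, 14, 16, 16]
After 'dup': [3, 3, 7, 3, 14, 16, 16, 16]
After 'push 17': [3, 3, 7, 3, 14, 16, 16, 16, 17]
After 'mul': [3, 3, 7, 3, 14, 16, 16, 272]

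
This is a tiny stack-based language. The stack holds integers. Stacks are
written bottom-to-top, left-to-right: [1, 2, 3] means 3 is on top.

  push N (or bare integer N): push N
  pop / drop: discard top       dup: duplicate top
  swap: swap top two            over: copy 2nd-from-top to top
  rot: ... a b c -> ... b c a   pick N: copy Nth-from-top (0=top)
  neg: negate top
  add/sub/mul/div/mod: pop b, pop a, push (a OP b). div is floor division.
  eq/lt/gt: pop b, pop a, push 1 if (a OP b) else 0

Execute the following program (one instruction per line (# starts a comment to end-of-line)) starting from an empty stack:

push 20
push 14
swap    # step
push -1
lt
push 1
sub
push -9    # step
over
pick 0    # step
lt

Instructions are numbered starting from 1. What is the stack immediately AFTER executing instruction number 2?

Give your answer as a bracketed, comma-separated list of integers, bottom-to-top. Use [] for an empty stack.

Step 1 ('push 20'): [20]
Step 2 ('push 14'): [20, 14]

Answer: [20, 14]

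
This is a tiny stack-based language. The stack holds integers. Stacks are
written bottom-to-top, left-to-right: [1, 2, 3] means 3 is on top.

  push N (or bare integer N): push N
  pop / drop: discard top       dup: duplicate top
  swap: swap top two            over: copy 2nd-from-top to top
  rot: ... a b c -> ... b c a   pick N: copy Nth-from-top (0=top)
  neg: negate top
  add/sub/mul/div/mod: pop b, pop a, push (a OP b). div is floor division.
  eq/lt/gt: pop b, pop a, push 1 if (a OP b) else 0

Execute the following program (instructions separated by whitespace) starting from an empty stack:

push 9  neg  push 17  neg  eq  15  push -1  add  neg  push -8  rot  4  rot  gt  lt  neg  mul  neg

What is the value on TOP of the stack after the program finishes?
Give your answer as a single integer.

After 'push 9': [9]
After 'neg': [-9]
After 'push 17': [-9, 17]
After 'neg': [-9, -17]
After 'eq': [0]
After 'push 15': [0, 15]
After 'push -1': [0, 15, -1]
After 'add': [0, 14]
After 'neg': [0, -14]
After 'push -8': [0, -14, -8]
After 'rot': [-14, -8, 0]
After 'push 4': [-14, -8, 0, 4]
After 'rot': [-14, 0, 4, -8]
After 'gt': [-14, 0, 1]
After 'lt': [-14, 1]
After 'neg': [-14, -1]
After 'mul': [14]
After 'neg': [-14]

Answer: -14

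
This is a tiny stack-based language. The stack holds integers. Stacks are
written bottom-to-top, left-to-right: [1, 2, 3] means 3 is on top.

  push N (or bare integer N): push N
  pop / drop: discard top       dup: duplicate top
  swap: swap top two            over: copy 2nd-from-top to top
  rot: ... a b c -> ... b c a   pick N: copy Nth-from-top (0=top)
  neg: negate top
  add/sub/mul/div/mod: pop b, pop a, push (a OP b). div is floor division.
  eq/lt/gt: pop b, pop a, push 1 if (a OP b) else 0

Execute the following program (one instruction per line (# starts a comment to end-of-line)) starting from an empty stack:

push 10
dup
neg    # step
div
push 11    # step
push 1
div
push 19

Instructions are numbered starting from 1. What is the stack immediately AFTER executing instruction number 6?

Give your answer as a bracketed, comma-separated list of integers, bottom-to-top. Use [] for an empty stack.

Step 1 ('push 10'): [10]
Step 2 ('dup'): [10, 10]
Step 3 ('neg'): [10, -10]
Step 4 ('div'): [-1]
Step 5 ('push 11'): [-1, 11]
Step 6 ('push 1'): [-1, 11, 1]

Answer: [-1, 11, 1]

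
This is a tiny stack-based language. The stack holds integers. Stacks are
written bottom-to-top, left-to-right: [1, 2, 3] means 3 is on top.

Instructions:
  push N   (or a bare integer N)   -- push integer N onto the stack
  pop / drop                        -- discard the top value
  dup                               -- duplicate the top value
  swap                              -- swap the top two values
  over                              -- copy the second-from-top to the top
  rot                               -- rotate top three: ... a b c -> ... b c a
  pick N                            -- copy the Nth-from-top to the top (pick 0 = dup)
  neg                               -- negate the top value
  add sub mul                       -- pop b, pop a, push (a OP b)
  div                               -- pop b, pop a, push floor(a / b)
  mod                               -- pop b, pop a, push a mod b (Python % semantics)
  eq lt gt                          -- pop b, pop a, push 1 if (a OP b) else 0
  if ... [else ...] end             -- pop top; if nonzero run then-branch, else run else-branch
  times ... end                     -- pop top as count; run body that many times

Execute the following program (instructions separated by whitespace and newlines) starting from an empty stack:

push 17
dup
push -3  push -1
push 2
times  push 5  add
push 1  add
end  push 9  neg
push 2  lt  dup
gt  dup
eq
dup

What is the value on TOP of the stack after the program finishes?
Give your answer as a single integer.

After 'push 17': [17]
After 'dup': [17, 17]
After 'push -3': [17, 17, -3]
After 'push -1': [17, 17, -3, -1]
After 'push 2': [17, 17, -3, -1, 2]
After 'times': [17, 17, -3, -1]
After 'push 5': [17, 17, -3, -1, 5]
After 'add': [17, 17, -3, 4]
After 'push 1': [17, 17, -3, 4, 1]
After 'add': [17, 17, -3, 5]
  ...
After 'add': [17, 17, -3, 11]
After 'push 9': [17, 17, -3, 11, 9]
After 'neg': [17, 17, -3, 11, -9]
After 'push 2': [17, 17, -3, 11, -9, 2]
After 'lt': [17, 17, -3, 11, 1]
After 'dup': [17, 17, -3, 11, 1, 1]
After 'gt': [17, 17, -3, 11, 0]
After 'dup': [17, 17, -3, 11, 0, 0]
After 'eq': [17, 17, -3, 11, 1]
After 'dup': [17, 17, -3, 11, 1, 1]

Answer: 1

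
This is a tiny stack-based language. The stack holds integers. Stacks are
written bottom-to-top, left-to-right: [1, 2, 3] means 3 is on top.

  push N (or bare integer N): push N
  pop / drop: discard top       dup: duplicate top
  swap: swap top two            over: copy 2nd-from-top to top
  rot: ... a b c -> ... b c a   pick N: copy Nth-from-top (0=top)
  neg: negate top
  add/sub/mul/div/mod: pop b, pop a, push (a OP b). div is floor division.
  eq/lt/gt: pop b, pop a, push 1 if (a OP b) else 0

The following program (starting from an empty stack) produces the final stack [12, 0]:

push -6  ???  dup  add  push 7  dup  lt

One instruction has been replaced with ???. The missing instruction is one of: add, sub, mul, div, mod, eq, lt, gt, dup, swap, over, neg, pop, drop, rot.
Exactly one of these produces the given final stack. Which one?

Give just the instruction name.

Answer: neg

Derivation:
Stack before ???: [-6]
Stack after ???:  [6]
The instruction that transforms [-6] -> [6] is: neg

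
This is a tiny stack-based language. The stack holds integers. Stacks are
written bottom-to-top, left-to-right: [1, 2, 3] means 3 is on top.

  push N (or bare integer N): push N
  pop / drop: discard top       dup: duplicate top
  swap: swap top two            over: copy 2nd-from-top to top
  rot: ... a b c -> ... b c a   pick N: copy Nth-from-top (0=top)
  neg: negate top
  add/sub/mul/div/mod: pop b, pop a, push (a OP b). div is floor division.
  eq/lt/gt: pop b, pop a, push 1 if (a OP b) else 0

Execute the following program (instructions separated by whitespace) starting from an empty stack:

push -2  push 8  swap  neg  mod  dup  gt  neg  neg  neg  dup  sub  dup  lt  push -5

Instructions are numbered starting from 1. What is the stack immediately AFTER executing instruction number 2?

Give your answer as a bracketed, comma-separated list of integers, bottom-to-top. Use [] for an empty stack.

Step 1 ('push -2'): [-2]
Step 2 ('push 8'): [-2, 8]

Answer: [-2, 8]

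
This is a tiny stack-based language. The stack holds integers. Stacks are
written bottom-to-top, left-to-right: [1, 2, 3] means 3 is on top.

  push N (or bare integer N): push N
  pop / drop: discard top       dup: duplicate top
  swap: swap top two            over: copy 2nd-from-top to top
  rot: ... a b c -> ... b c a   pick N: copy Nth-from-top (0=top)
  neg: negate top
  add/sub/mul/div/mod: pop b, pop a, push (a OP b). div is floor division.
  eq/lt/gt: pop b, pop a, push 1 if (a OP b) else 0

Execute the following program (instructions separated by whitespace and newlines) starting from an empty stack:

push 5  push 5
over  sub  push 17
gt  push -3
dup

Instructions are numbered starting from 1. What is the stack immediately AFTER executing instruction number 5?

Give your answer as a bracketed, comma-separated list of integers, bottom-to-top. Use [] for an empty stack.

Answer: [5, 0, 17]

Derivation:
Step 1 ('push 5'): [5]
Step 2 ('push 5'): [5, 5]
Step 3 ('over'): [5, 5, 5]
Step 4 ('sub'): [5, 0]
Step 5 ('push 17'): [5, 0, 17]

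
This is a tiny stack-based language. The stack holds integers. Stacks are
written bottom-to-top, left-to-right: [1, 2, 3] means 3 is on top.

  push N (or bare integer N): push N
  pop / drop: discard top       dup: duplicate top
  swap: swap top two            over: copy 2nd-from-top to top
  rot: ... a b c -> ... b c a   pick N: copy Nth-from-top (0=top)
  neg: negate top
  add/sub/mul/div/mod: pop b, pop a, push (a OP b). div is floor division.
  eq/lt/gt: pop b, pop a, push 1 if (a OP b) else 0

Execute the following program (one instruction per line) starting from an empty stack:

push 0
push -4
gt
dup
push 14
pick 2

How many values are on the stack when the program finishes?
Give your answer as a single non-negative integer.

Answer: 4

Derivation:
After 'push 0': stack = [0] (depth 1)
After 'push -4': stack = [0, -4] (depth 2)
After 'gt': stack = [1] (depth 1)
After 'dup': stack = [1, 1] (depth 2)
After 'push 14': stack = [1, 1, 14] (depth 3)
After 'pick 2': stack = [1, 1, 14, 1] (depth 4)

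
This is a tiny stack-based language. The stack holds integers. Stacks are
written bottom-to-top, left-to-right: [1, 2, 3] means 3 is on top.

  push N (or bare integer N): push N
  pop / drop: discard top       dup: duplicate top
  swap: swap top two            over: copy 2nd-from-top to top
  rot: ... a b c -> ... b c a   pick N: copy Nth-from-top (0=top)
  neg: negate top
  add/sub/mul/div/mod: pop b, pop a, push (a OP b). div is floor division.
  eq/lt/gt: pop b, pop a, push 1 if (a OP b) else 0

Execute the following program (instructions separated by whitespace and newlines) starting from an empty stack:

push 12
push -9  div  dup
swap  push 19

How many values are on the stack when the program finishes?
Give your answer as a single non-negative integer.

After 'push 12': stack = [12] (depth 1)
After 'push -9': stack = [12, -9] (depth 2)
After 'div': stack = [-2] (depth 1)
After 'dup': stack = [-2, -2] (depth 2)
After 'swap': stack = [-2, -2] (depth 2)
After 'push 19': stack = [-2, -2, 19] (depth 3)

Answer: 3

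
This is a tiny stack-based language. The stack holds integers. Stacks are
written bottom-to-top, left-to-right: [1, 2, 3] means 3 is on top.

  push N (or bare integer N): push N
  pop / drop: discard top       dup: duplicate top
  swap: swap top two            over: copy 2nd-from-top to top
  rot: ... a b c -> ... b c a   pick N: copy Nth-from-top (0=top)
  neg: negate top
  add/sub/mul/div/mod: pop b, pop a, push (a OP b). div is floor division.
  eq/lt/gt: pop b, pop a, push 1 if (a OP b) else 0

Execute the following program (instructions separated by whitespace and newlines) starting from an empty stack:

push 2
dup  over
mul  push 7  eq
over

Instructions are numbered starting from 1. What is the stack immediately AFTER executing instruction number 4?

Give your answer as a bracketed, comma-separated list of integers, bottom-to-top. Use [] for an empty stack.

Answer: [2, 4]

Derivation:
Step 1 ('push 2'): [2]
Step 2 ('dup'): [2, 2]
Step 3 ('over'): [2, 2, 2]
Step 4 ('mul'): [2, 4]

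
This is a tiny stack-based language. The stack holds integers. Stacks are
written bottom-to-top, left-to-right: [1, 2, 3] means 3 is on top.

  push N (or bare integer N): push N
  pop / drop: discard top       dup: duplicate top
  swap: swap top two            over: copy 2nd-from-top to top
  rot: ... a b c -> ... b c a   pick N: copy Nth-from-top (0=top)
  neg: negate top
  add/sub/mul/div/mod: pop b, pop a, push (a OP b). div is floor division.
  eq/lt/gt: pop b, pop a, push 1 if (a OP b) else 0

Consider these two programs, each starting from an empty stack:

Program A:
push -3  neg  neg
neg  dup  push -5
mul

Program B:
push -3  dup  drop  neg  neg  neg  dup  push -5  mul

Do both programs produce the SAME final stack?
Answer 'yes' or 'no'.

Program A trace:
  After 'push -3': [-3]
  After 'neg': [3]
  After 'neg': [-3]
  After 'neg': [3]
  After 'dup': [3, 3]
  After 'push -5': [3, 3, -5]
  After 'mul': [3, -15]
Program A final stack: [3, -15]

Program B trace:
  After 'push -3': [-3]
  After 'dup': [-3, -3]
  After 'drop': [-3]
  After 'neg': [3]
  After 'neg': [-3]
  After 'neg': [3]
  After 'dup': [3, 3]
  After 'push -5': [3, 3, -5]
  After 'mul': [3, -15]
Program B final stack: [3, -15]
Same: yes

Answer: yes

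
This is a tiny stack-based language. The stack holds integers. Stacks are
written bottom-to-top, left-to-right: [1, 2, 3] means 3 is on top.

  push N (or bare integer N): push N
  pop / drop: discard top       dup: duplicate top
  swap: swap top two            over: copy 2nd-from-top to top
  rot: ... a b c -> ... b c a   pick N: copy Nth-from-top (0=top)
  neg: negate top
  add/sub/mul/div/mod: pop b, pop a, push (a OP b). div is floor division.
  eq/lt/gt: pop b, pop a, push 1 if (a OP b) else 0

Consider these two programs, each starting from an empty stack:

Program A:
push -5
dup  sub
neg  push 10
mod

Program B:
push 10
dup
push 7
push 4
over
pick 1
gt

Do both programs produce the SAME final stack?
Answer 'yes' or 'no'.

Answer: no

Derivation:
Program A trace:
  After 'push -5': [-5]
  After 'dup': [-5, -5]
  After 'sub': [0]
  After 'neg': [0]
  After 'push 10': [0, 10]
  After 'mod': [0]
Program A final stack: [0]

Program B trace:
  After 'push 10': [10]
  After 'dup': [10, 10]
  After 'push 7': [10, 10, 7]
  After 'push 4': [10, 10, 7, 4]
  After 'over': [10, 10, 7, 4, 7]
  After 'pick 1': [10, 10, 7, 4, 7, 4]
  After 'gt': [10, 10, 7, 4, 1]
Program B final stack: [10, 10, 7, 4, 1]
Same: no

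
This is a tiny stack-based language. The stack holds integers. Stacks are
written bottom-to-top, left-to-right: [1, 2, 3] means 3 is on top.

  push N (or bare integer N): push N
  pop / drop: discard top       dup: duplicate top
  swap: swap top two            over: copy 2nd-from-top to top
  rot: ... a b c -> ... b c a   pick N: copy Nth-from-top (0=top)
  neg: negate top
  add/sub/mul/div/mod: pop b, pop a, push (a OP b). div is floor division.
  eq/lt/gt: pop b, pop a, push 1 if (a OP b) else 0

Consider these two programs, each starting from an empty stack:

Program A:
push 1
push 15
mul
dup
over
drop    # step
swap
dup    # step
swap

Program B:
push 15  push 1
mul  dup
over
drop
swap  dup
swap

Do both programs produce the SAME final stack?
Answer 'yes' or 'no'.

Program A trace:
  After 'push 1': [1]
  After 'push 15': [1, 15]
  After 'mul': [15]
  After 'dup': [15, 15]
  After 'over': [15, 15, 15]
  After 'drop': [15, 15]
  After 'swap': [15, 15]
  After 'dup': [15, 15, 15]
  After 'swap': [15, 15, 15]
Program A final stack: [15, 15, 15]

Program B trace:
  After 'push 15': [15]
  After 'push 1': [15, 1]
  After 'mul': [15]
  After 'dup': [15, 15]
  After 'over': [15, 15, 15]
  After 'drop': [15, 15]
  After 'swap': [15, 15]
  After 'dup': [15, 15, 15]
  After 'swap': [15, 15, 15]
Program B final stack: [15, 15, 15]
Same: yes

Answer: yes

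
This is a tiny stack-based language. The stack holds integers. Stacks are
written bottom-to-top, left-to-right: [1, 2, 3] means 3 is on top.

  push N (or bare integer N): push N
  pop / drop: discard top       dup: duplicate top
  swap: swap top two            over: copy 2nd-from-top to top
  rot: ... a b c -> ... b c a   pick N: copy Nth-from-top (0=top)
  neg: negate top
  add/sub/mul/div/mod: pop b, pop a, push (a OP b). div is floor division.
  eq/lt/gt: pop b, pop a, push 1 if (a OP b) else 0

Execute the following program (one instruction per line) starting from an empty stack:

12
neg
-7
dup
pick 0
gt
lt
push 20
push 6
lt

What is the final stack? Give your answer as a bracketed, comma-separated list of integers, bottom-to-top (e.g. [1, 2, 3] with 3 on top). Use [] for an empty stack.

Answer: [-12, 1, 0]

Derivation:
After 'push 12': [12]
After 'neg': [-12]
After 'push -7': [-12, -7]
After 'dup': [-12, -7, -7]
After 'pick 0': [-12, -7, -7, -7]
After 'gt': [-12, -7, 0]
After 'lt': [-12, 1]
After 'push 20': [-12, 1, 20]
After 'push 6': [-12, 1, 20, 6]
After 'lt': [-12, 1, 0]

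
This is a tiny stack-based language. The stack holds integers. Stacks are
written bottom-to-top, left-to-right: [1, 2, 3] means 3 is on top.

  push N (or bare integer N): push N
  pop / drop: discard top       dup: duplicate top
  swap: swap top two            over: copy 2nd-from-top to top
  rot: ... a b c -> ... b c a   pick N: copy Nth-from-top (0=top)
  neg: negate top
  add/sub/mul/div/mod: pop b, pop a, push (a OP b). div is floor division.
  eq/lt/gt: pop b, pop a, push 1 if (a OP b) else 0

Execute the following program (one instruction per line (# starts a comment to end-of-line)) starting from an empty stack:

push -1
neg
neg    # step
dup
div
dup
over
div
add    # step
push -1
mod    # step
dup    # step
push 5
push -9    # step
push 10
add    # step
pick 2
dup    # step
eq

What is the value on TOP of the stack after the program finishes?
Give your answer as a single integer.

Answer: 1

Derivation:
After 'push -1': [-1]
After 'neg': [1]
After 'neg': [-1]
After 'dup': [-1, -1]
After 'div': [1]
After 'dup': [1, 1]
After 'over': [1, 1, 1]
After 'div': [1, 1]
After 'add': [2]
After 'push -1': [2, -1]
After 'mod': [0]
After 'dup': [0, 0]
After 'push 5': [0, 0, 5]
After 'push -9': [0, 0, 5, -9]
After 'push 10': [0, 0, 5, -9, 10]
After 'add': [0, 0, 5, 1]
After 'pick 2': [0, 0, 5, 1, 0]
After 'dup': [0, 0, 5, 1, 0, 0]
After 'eq': [0, 0, 5, 1, 1]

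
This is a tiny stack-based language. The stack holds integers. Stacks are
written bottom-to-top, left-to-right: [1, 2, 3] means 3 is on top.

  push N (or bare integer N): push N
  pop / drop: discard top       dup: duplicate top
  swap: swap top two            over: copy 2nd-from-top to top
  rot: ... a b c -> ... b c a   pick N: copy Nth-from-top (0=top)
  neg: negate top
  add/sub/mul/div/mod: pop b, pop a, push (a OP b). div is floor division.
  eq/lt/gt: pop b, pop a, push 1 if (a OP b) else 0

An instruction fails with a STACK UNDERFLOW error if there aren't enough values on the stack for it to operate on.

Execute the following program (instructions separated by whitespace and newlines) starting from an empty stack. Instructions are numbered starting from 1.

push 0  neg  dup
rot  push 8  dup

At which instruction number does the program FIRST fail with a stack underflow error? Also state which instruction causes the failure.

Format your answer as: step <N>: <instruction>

Step 1 ('push 0'): stack = [0], depth = 1
Step 2 ('neg'): stack = [0], depth = 1
Step 3 ('dup'): stack = [0, 0], depth = 2
Step 4 ('rot'): needs 3 value(s) but depth is 2 — STACK UNDERFLOW

Answer: step 4: rot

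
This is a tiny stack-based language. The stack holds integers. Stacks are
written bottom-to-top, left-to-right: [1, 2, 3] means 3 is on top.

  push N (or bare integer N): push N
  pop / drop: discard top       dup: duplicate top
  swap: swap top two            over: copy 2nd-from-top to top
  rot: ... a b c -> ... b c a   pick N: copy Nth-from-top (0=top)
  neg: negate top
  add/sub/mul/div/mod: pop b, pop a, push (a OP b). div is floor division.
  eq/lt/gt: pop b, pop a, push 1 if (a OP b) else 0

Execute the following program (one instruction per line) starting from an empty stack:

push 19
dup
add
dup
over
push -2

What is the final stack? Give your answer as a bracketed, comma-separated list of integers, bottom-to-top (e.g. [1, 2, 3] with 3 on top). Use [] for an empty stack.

Answer: [38, 38, 38, -2]

Derivation:
After 'push 19': [19]
After 'dup': [19, 19]
After 'add': [38]
After 'dup': [38, 38]
After 'over': [38, 38, 38]
After 'push -2': [38, 38, 38, -2]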